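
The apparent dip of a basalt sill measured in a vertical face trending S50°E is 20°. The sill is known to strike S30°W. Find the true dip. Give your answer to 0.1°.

20.3°

β = acute angle between strike S30°W and section S50°E = 80°.
tan(true dip) = tan 20° / sin 80° = 0.3696
δ = arctan(0.3696) = 20.28°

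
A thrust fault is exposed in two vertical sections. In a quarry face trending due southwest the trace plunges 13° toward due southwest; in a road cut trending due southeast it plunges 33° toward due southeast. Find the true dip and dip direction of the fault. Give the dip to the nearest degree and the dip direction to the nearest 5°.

true dip 35°, dip direction 155°

The two traces are lines in the plane: v₁ = (sin 225°·cos 13°, cos 225°·cos 13°, −sin 13°), v₂ = (sin 135°·cos 33°, cos 135°·cos 33°, −sin 33°).
The plane normal is n = v₁ × v₂ ∝ (0.242, -0.509, 0.817).
tan δ = √(n_x²+n_y²)/n_z = 0.563/0.817, so δ = 34.6°.
Dip direction = atan2(0.242, -0.509) = 155° (azimuth of n's horizontal projection).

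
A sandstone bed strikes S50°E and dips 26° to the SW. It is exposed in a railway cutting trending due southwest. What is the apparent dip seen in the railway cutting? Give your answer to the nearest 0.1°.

25.9°

Angle between strike (S50°E) and section (due southwest): β = 85°.
tan(apparent dip) = tan 26° · sin 85° = 0.4859
α = arctan(0.4859) = 25.91°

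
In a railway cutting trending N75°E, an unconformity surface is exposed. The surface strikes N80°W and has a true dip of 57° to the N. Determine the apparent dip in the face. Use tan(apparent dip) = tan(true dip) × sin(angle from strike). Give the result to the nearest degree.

33°

The section lies 25° from the strike.
tan α = tan 57° × sin 25° = 1.5399 × 0.4226 = 0.6508
apparent dip = arctan 0.6508 = 33.06°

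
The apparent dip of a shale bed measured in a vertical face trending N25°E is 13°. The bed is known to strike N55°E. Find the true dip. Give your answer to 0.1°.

β = acute angle between strike N55°E and section N25°E = 30°.
tan(true dip) = tan 13° / sin 30° = 0.4617
true dip = arctan 0.4617 = 24.78°

24.8°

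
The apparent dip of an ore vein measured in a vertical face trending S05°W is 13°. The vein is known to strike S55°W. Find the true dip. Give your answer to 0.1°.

The section is 50° from the strike.
tan δ = tan α / sin β = tan 13° / sin 50° = 0.2309 / 0.7660 = 0.3014
true dip = arctan 0.3014 = 16.77°

16.8°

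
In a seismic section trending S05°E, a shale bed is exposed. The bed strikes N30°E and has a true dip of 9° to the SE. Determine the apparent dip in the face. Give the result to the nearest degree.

Angle between strike (N30°E) and section (S05°E): β = 35°.
tan(apparent dip) = tan 9° · sin 35° = 0.0908
apparent dip = arctan 0.0908 = 5.19°

5°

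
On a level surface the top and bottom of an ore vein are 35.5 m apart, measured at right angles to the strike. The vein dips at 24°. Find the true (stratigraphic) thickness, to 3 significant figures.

14.4 m

True thickness t = w · sin(dip) = 35.5 × sin 24°
t = 35.5 × 0.4067 = 14.439 m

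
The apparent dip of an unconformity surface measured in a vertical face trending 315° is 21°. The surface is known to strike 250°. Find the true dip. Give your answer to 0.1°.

23.0°

The section is 65° from the strike.
tan δ = tan α / sin β = tan 21° / sin 65° = 0.3839 / 0.9063 = 0.4235
true dip = arctan 0.4235 = 22.95°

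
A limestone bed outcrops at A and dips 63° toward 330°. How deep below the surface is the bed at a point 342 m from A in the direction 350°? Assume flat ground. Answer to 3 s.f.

631 m

The hole lies 20° from the dip direction, so the down-dip offset is 342 × cos 20° = 321.37 m.
Depth = down-dip offset × tan(dip) = 321.37 × tan 63° = 321.37 × 1.9626
Depth = 630.73 m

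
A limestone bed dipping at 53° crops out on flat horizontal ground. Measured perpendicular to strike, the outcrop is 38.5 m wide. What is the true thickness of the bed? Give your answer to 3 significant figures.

30.7 m

True thickness t = w · sin(dip) = 38.5 × sin 53°
t = 38.5 × 0.7986 = 30.747 m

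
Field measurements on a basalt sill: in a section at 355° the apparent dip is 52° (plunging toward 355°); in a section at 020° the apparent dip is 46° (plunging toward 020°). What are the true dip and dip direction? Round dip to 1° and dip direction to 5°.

true dip 53°, dip direction 340°

Represent each trace as a vector plunging at its apparent dip toward its trend (east-north-up frame): v₁ = (-0.054, 0.613, -0.788), v₂ = (0.238, 0.653, -0.719).
Cross product v₁ × v₂ gives the pole to the plane: n ∝ (-0.073, 0.226, 0.181).
tan δ = √(n_x²+n_y²)/n_z = 0.237/0.181, so δ = 52.7°.
Dip direction = atan2(-0.073, 0.226) = 342° (azimuth of n's horizontal projection).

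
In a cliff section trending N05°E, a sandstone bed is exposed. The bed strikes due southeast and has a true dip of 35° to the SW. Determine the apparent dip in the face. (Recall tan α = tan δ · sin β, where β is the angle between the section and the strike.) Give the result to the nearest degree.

The section lies 50° from the strike.
tan(apparent dip) = tan 35° · sin 50° = 0.5364
α = arctan(0.5364) = 28.21°

28°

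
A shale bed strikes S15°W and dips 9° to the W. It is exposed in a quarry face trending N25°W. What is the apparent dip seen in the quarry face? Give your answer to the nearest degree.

The section lies 40° from the strike.
tan α = tan 9° × sin 40° = 0.1584 × 0.6428 = 0.1018
apparent dip = arctan 0.1018 = 5.81°

6°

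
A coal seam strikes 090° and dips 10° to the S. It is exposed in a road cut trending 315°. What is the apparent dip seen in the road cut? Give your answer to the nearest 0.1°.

7.1°

Angle between strike (090°) and section (315°): β = 45°.
tan(apparent dip) = tan 10° · sin 45° = 0.1247
α = arctan(0.1247) = 7.11°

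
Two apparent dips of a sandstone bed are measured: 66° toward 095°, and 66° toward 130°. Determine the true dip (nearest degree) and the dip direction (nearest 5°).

true dip 67°, dip direction 115°

The two traces are lines in the plane: v₁ = (sin 95°·cos 66°, cos 95°·cos 66°, −sin 66°), v₂ = (sin 130°·cos 66°, cos 130°·cos 66°, −sin 66°).
Cross product v₁ × v₂ gives the pole to the plane: n ∝ (0.206, -0.086, 0.095).
tan δ = √(n_x²+n_y²)/n_z = 0.223/0.095, so δ = 67.0°.
The horizontal component of n points toward azimuth atan2(n_x, n_y) = 113°, the dip direction.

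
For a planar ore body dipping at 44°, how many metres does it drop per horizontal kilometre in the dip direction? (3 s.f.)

966 m

drop per km = 1000 × tan 44° = 1000 × 0.9657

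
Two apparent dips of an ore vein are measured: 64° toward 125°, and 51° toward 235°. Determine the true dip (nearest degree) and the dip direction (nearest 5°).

true dip 71°, dip direction 170°

The two traces are lines in the plane: v₁ = (sin 125°·cos 64°, cos 125°·cos 64°, −sin 64°), v₂ = (sin 235°·cos 51°, cos 235°·cos 51°, −sin 51°).
n = v₁ × v₂ = (0.129, -0.742, 0.259) (taken with n_z > 0).
tan δ = √(n_x²+n_y²)/n_z = 0.754/0.259, so δ = 71.0°.
The horizontal component of n points toward azimuth atan2(n_x, n_y) = 170°, the dip direction.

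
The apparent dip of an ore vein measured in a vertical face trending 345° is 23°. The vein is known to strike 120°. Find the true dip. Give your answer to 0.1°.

31.0°

The section is 45° from the strike.
tan(true dip) = tan 23° / sin 45° = 0.6003
true dip = arctan 0.6003 = 30.98°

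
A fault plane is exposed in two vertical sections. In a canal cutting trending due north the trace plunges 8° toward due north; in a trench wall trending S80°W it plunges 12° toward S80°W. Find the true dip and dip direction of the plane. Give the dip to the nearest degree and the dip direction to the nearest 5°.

true dip 16°, dip direction 300°

The two traces are lines in the plane: v₁ = (sin 0°·cos 8°, cos 0°·cos 8°, −sin 8°), v₂ = (sin 260°·cos 12°, cos 260°·cos 12°, −sin 12°).
n = v₁ × v₂ = (-0.230, 0.134, 0.954) (taken with n_z > 0).
Dip δ = arctan(|n_h|/n_z) = arctan(0.266/0.954) = 15.6°.
The horizontal component of n points toward azimuth atan2(n_x, n_y) = 300°, the dip direction.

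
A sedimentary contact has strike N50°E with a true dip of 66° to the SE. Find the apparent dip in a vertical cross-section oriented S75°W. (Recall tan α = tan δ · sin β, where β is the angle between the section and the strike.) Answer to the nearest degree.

44°

The section lies 25° from the strike.
tan α = tan 66° × sin 25° = 2.2460 × 0.4226 = 0.9492
apparent dip = arctan 0.9492 = 43.51°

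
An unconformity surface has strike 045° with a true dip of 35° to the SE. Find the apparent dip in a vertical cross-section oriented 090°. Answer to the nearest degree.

26°

The strike is 045° and the section trends 090°; the acute angle between them is β = 45°.
tan α = tan 35° × sin 45° = 0.7002 × 0.7071 = 0.4951
α = arctan(0.4951) = 26.34°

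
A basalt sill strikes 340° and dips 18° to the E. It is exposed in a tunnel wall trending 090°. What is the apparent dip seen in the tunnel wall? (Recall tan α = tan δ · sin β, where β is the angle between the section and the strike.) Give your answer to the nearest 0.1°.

17.0°

The section lies 70° from the strike.
tan(apparent dip) = tan 18° · sin 70° = 0.3053
apparent dip = arctan 0.3053 = 16.98°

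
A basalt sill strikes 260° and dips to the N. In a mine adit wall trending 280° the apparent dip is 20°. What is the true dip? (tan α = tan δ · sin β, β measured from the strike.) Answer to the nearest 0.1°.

46.8°

β = acute angle between strike 260° and section 280° = 20°.
tan δ = tan α / sin β = tan 20° / sin 20° = 0.3640 / 0.3420 = 1.0642
true dip = arctan 1.0642 = 46.78°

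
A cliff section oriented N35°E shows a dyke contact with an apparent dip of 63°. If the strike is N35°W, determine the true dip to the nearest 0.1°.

The section is 70° from the strike.
tan δ = tan α / sin β = tan 63° / sin 70° = 1.9626 / 0.9397 = 2.0886
true dip = arctan 2.0886 = 64.42°

64.4°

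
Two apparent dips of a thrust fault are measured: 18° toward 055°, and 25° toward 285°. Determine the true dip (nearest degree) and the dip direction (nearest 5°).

true dip 43°, dip direction 345°

The two traces are lines in the plane: v₁ = (sin 55°·cos 18°, cos 55°·cos 18°, −sin 18°), v₂ = (sin 285°·cos 25°, cos 285°·cos 25°, −sin 25°).
The plane normal is n = v₁ × v₂ ∝ (-0.158, 0.600, 0.660).
tan δ = √(n_x²+n_y²)/n_z = 0.620/0.660, so δ = 43.2°.
The horizontal component of n points toward azimuth atan2(n_x, n_y) = 345°, the dip direction.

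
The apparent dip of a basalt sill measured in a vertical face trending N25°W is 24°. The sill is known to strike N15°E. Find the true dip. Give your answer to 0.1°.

The section is 40° from the strike.
tan(true dip) = tan 24° / sin 40° = 0.6927
δ = arctan(0.6927) = 34.71°

34.7°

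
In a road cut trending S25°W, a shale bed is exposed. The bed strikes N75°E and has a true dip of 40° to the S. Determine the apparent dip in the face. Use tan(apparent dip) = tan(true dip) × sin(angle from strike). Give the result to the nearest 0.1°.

32.7°

The section lies 50° from the strike.
tan α = tan 40° × sin 50° = 0.8391 × 0.7660 = 0.6428
apparent dip = arctan 0.6428 = 32.73°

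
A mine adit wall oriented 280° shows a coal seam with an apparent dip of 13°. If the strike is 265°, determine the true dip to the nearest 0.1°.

41.7°

The section is 15° from the strike.
tan(true dip) = tan 13° / sin 15° = 0.8920
δ = arctan(0.8920) = 41.73°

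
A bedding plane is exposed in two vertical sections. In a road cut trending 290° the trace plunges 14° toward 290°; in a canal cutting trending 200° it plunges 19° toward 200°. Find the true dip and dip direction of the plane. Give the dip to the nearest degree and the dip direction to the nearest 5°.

Each apparent-dip line lies in the plane. As unit vectors (x east, y north, z up), v₁ plunges 14°→290° and v₂ plunges 19°→200°.
n = v₁ × v₂ = (-0.323, -0.219, 0.917) (taken with n_z > 0).
True dip = arccos(n_z / |n|) = arccos(0.9203) = 23.0°.
The horizontal component of n points toward azimuth atan2(n_x, n_y) = 236°, the dip direction.

true dip 23°, dip direction 235°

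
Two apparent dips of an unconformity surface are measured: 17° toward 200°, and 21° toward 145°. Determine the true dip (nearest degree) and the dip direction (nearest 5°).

true dip 22°, dip direction 160°

The two traces are lines in the plane: v₁ = (sin 200°·cos 17°, cos 200°·cos 17°, −sin 17°), v₂ = (sin 145°·cos 21°, cos 145°·cos 21°, −sin 21°).
The plane normal is n = v₁ × v₂ ∝ (0.098, -0.274, 0.731).
Dip δ = arctan(|n_h|/n_z) = arctan(0.291/0.731) = 21.7°.
The horizontal component of n points toward azimuth atan2(n_x, n_y) = 160°, the dip direction.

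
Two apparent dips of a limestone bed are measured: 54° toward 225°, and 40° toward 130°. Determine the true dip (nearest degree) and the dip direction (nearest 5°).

true dip 59°, dip direction 190°

Each apparent-dip line lies in the plane. As unit vectors (x east, y north, z up), v₁ plunges 54°→225° and v₂ plunges 40°→130°.
Cross product v₁ × v₂ gives the pole to the plane: n ∝ (-0.131, -0.742, 0.449).
True dip = arccos(n_z / |n|) = arccos(0.5116) = 59.2°.
Dip direction = azimuth of (n_x, n_y) = atan2(-0.131, -0.742) = 190°.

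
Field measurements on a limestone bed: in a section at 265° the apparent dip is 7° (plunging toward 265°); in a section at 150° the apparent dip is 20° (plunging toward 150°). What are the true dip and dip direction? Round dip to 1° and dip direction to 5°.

Represent each trace as a vector plunging at its apparent dip toward its trend (east-north-up frame): v₁ = (-0.989, -0.087, -0.122), v₂ = (0.470, -0.814, -0.342).
The plane normal is n = v₁ × v₂ ∝ (-0.070, -0.395, 0.845).
True dip = arccos(n_z / |n|) = arccos(0.9033) = 25.4°.
Dip direction = azimuth of (n_x, n_y) = atan2(-0.070, -0.395) = 190°.

true dip 25°, dip direction 190°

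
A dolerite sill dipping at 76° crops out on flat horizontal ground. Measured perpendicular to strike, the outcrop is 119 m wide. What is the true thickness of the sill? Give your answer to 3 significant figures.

115 m

True thickness t = w · sin(dip) = 119 × sin 76°
t = 119 × 0.9703 = 115.465 m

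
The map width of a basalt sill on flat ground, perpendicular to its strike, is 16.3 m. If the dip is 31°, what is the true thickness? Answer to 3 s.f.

True thickness t = w · sin(dip) = 16.3 × sin 31°
t = 16.3 × 0.5150 = 8.395 m

8.40 m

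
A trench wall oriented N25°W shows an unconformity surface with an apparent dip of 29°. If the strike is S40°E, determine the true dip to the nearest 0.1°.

65.0°

β = acute angle between strike S40°E and section N25°W = 15°.
tan δ = tan α / sin β = tan 29° / sin 15° = 0.5543 / 0.2588 = 2.1417
true dip = arctan 2.1417 = 64.97°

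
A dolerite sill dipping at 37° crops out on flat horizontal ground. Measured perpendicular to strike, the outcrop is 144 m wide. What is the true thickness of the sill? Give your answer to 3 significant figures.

True thickness t = w · sin(dip) = 144 × sin 37°
t = 144 × 0.6018 = 86.661 m

86.7 m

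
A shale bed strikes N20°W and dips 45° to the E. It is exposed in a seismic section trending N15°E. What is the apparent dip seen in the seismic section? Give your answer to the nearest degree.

30°

The section lies 35° from the strike.
tan(apparent dip) = tan 45° · sin 35° = 0.5736
α = arctan(0.5736) = 29.84°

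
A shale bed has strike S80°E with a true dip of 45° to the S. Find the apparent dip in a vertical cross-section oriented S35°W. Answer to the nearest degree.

The section lies 65° from the strike.
tan(apparent dip) = tan 45° · sin 65° = 0.9063
apparent dip = arctan 0.9063 = 42.19°

42°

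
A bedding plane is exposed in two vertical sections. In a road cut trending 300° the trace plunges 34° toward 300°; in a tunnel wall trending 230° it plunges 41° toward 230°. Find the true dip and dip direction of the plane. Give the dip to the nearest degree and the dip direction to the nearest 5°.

true dip 44°, dip direction 255°

Represent each trace as a vector plunging at its apparent dip toward its trend (east-north-up frame): v₁ = (-0.718, 0.415, -0.559), v₂ = (-0.578, -0.485, -0.656).
The plane normal is n = v₁ × v₂ ∝ (-0.543, -0.148, 0.588).
tan δ = √(n_x²+n_y²)/n_z = 0.563/0.588, so δ = 43.8°.
Dip direction = azimuth of (n_x, n_y) = atan2(-0.543, -0.148) = 255°.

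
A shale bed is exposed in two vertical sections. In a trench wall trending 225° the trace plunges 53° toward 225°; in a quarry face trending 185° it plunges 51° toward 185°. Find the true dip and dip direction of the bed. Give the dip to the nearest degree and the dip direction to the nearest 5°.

Each apparent-dip line lies in the plane. As unit vectors (x east, y north, z up), v₁ plunges 53°→225° and v₂ plunges 51°→185°.
Cross product v₁ × v₂ gives the pole to the plane: n ∝ (-0.170, -0.287, 0.243).
Dip δ = arctan(|n_h|/n_z) = arctan(0.333/0.243) = 53.9°.
The horizontal component of n points toward azimuth atan2(n_x, n_y) = 211°, the dip direction.

true dip 54°, dip direction 210°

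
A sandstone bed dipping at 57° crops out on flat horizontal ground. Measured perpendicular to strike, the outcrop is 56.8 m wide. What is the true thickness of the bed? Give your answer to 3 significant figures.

True thickness t = w · sin(dip) = 56.8 × sin 57°
t = 56.8 × 0.8387 = 47.636 m

47.6 m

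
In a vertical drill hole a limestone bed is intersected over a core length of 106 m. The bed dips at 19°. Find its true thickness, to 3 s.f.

True thickness t = h · cos(dip) = 106 × cos 19°
t = 106 × 0.9455 = 100.225 m

100 m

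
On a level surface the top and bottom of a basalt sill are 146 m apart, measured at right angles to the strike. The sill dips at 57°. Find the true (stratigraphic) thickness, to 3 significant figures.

122 m

True thickness t = w · sin(dip) = 146 × sin 57°
t = 146 × 0.8387 = 122.446 m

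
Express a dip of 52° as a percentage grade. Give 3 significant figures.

grade % = 100 × tan 52° = 100 × 1.2799

128%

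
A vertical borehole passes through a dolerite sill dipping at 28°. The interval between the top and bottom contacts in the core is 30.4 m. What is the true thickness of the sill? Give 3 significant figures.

26.8 m

True thickness t = h · cos(dip) = 30.4 × cos 28°
t = 30.4 × 0.8829 = 26.842 m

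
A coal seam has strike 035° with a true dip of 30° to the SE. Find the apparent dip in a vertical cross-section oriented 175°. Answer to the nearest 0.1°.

Angle between strike (035°) and section (175°): β = 40°.
tan(apparent dip) = tan 30° · sin 40° = 0.3711
α = arctan(0.3711) = 20.36°

20.4°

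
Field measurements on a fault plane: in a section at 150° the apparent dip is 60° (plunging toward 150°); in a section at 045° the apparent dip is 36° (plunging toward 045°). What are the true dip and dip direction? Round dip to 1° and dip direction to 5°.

true dip 65°, dip direction 115°

Represent each trace as a vector plunging at its apparent dip toward its trend (east-north-up frame): v₁ = (0.250, -0.433, -0.866), v₂ = (0.572, 0.572, -0.588).
n = v₁ × v₂ = (0.750, -0.348, 0.391) (taken with n_z > 0).
Dip δ = arctan(|n_h|/n_z) = arctan(0.827/0.391) = 64.7°.
Dip direction = azimuth of (n_x, n_y) = atan2(0.750, -0.348) = 115°.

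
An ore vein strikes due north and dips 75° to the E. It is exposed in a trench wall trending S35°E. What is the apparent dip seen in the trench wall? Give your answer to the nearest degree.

The section lies 35° from the strike.
tan α = tan 75° × sin 35° = 3.7321 × 0.5736 = 2.1406
α = arctan(2.1406) = 64.96°

65°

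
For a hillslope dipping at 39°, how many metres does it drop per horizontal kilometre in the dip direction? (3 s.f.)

810 m

drop per km = 1000 × tan 39° = 1000 × 0.8098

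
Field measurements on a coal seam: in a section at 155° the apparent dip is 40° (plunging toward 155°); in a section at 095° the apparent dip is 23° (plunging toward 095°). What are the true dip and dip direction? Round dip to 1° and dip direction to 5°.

Each apparent-dip line lies in the plane. As unit vectors (x east, y north, z up), v₁ plunges 40°→155° and v₂ plunges 23°→095°.
Cross product v₁ × v₂ gives the pole to the plane: n ∝ (0.220, -0.463, 0.611).
Dip δ = arctan(|n_h|/n_z) = arctan(0.512/0.611) = 40.0°.
Dip direction = atan2(0.220, -0.463) = 155° (azimuth of n's horizontal projection).

true dip 40°, dip direction 155°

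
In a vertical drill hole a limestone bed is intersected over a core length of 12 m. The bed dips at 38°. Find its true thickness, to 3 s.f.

9.46 m

True thickness t = h · cos(dip) = 12 × cos 38°
t = 12 × 0.7880 = 9.456 m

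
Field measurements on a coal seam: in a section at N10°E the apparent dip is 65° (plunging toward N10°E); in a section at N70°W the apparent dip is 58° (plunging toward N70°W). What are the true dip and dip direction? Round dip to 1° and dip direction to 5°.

The two traces are lines in the plane: v₁ = (sin 10°·cos 65°, cos 10°·cos 65°, −sin 65°), v₂ = (sin 290°·cos 58°, cos 290°·cos 58°, −sin 58°).
The plane normal is n = v₁ × v₂ ∝ (-0.189, 0.514, 0.221).
Dip δ = arctan(|n_h|/n_z) = arctan(0.547/0.221) = 68.0°.
The horizontal component of n points toward azimuth atan2(n_x, n_y) = 340°, the dip direction.

true dip 68°, dip direction 340°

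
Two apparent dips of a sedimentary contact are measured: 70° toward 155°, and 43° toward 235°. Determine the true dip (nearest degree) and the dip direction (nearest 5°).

Represent each trace as a vector plunging at its apparent dip toward its trend (east-north-up frame): v₁ = (0.145, -0.310, -0.940), v₂ = (-0.599, -0.419, -0.682).
n = v₁ × v₂ = (0.183, -0.662, 0.246) (taken with n_z > 0).
True dip = arccos(n_z / |n|) = arccos(0.3378) = 70.3°.
Dip direction = atan2(0.183, -0.662) = 165° (azimuth of n's horizontal projection).

true dip 70°, dip direction 165°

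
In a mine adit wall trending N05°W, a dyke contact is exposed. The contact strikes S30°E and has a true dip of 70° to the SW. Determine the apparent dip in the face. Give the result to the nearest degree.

49°

The strike is S30°E and the section trends N05°W; the acute angle between them is β = 25°.
tan α = tan 70° × sin 25° = 2.7475 × 0.4226 = 1.1611
apparent dip = arctan 1.1611 = 49.26°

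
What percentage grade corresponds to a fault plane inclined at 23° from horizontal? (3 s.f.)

42.4%

grade % = 100 × tan 23° = 100 × 0.4245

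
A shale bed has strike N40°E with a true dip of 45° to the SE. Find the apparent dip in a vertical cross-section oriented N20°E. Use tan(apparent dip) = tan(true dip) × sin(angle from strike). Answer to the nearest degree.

19°

Angle between strike (N40°E) and section (N20°E): β = 20°.
tan α = tan 45° × sin 20° = 1.0000 × 0.3420 = 0.3420
apparent dip = arctan 0.3420 = 18.88°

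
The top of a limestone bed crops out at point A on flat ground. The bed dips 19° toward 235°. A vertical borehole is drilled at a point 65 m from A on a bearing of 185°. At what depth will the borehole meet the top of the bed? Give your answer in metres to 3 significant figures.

The hole lies 50° from the dip direction, so the down-dip offset is 65 × cos 50° = 41.78 m.
Depth = down-dip offset × tan(dip) = 41.78 × tan 19° = 41.78 × 0.3443
Depth = 14.39 m

14.4 m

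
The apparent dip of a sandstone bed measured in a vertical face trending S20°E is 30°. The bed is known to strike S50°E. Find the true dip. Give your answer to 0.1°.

49.1°

The section is 30° from the strike.
tan(true dip) = tan 30° / sin 30° = 1.1547
δ = arctan(1.1547) = 49.11°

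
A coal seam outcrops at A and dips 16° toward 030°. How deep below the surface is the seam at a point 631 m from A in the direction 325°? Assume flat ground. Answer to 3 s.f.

The hole lies 65° from the dip direction, so the down-dip offset is 631 × cos 65° = 266.67 m.
Depth = down-dip offset × tan(dip) = 266.67 × tan 16° = 266.67 × 0.2867
Depth = 76.47 m

76.5 m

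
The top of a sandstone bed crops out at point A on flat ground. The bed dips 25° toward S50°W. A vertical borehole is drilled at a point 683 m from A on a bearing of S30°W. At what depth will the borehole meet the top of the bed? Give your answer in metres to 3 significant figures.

299 m

The hole lies 20° from the dip direction, so the down-dip offset is 683 × cos 20° = 641.81 m.
Depth = down-dip offset × tan(dip) = 641.81 × tan 25° = 641.81 × 0.4663
Depth = 299.28 m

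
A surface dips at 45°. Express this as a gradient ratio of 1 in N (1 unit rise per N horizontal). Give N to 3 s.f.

1 : N means tan θ = 1/N, so N = 1/tan 45° = 1/1.0000

1 in 1.00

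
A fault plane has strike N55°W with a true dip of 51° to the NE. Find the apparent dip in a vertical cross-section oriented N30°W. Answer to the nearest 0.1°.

27.6°

Angle between strike (N55°W) and section (N30°W): β = 25°.
tan(apparent dip) = tan 51° · sin 25° = 0.5219
apparent dip = arctan 0.5219 = 27.56°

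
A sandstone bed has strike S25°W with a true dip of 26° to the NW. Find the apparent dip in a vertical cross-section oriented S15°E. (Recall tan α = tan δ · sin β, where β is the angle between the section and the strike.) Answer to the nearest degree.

The section lies 40° from the strike.
tan(apparent dip) = tan 26° · sin 40° = 0.3135
α = arctan(0.3135) = 17.41°

17°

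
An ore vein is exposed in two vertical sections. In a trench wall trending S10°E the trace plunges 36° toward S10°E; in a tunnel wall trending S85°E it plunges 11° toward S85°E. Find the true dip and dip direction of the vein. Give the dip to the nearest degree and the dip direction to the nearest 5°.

Represent each trace as a vector plunging at its apparent dip toward its trend (east-north-up frame): v₁ = (0.140, -0.797, -0.588), v₂ = (0.978, -0.086, -0.191).
n = v₁ × v₂ = (0.102, -0.548, 0.767) (taken with n_z > 0).
True dip = arccos(n_z / |n|) = arccos(0.8090) = 36.0°.
The horizontal component of n points toward azimuth atan2(n_x, n_y) = 169°, the dip direction.

true dip 36°, dip direction 170°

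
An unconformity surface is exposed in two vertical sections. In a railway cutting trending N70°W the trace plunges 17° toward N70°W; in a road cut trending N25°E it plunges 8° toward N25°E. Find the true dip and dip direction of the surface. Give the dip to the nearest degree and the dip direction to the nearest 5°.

Represent each trace as a vector plunging at its apparent dip toward its trend (east-north-up frame): v₁ = (-0.899, 0.327, -0.292), v₂ = (0.419, 0.897, -0.139).
The plane normal is n = v₁ × v₂ ∝ (-0.217, 0.247, 0.943).
Dip δ = arctan(|n_h|/n_z) = arctan(0.329/0.943) = 19.2°.
The horizontal component of n points toward azimuth atan2(n_x, n_y) = 319°, the dip direction.

true dip 19°, dip direction 320°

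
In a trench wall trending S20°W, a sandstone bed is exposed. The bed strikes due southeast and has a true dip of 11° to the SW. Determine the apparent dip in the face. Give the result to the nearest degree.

10°

The strike is due southeast and the section trends S20°W; the acute angle between them is β = 65°.
tan α = tan 11° × sin 65° = 0.1944 × 0.9063 = 0.1762
α = arctan(0.1762) = 9.99°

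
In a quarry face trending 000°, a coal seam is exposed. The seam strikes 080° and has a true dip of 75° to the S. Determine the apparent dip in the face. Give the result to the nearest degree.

The strike is 080° and the section trends 000°; the acute angle between them is β = 80°.
tan α = tan 75° × sin 80° = 3.7321 × 0.9848 = 3.6754
apparent dip = arctan 3.6754 = 74.78°

75°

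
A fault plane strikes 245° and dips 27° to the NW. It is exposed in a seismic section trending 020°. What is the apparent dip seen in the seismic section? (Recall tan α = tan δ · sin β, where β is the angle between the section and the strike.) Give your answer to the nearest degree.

The section lies 45° from the strike.
tan α = tan 27° × sin 45° = 0.5095 × 0.7071 = 0.3603
apparent dip = arctan 0.3603 = 19.81°

20°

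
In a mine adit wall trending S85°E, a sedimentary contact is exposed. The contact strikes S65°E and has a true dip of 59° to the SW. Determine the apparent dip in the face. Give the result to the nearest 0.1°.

29.6°

Angle between strike (S65°E) and section (S85°E): β = 20°.
tan α = tan 59° × sin 20° = 1.6643 × 0.3420 = 0.5692
α = arctan(0.5692) = 29.65°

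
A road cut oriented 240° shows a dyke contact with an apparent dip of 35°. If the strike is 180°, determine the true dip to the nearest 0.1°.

β = acute angle between strike 180° and section 240° = 60°.
tan(true dip) = tan 35° / sin 60° = 0.8085
true dip = arctan 0.8085 = 38.96°

39.0°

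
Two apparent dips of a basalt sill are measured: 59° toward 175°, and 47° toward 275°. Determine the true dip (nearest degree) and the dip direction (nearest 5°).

The two traces are lines in the plane: v₁ = (sin 175°·cos 59°, cos 175°·cos 59°, −sin 59°), v₂ = (sin 275°·cos 47°, cos 275°·cos 47°, −sin 47°).
The plane normal is n = v₁ × v₂ ∝ (-0.426, -0.615, 0.346).
tan δ = √(n_x²+n_y²)/n_z = 0.748/0.346, so δ = 65.2°.
The horizontal component of n points toward azimuth atan2(n_x, n_y) = 215°, the dip direction.

true dip 65°, dip direction 215°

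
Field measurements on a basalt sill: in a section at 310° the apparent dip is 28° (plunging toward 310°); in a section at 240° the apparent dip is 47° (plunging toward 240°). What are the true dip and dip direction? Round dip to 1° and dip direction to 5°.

The two traces are lines in the plane: v₁ = (sin 310°·cos 28°, cos 310°·cos 28°, −sin 28°), v₂ = (sin 240°·cos 47°, cos 240°·cos 47°, −sin 47°).
n = v₁ × v₂ = (-0.575, -0.217, 0.566) (taken with n_z > 0).
tan δ = √(n_x²+n_y²)/n_z = 0.615/0.566, so δ = 47.4°.
The horizontal component of n points toward azimuth atan2(n_x, n_y) = 249°, the dip direction.

true dip 47°, dip direction 250°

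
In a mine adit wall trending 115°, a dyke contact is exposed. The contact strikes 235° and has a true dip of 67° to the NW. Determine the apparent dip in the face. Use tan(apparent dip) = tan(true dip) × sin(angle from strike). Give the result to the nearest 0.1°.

The section lies 60° from the strike.
tan(apparent dip) = tan 67° · sin 60° = 2.0402
α = arctan(2.0402) = 63.89°

63.9°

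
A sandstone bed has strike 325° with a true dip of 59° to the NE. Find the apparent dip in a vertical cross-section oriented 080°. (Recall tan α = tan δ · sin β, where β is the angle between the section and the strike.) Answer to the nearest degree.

The section lies 65° from the strike.
tan α = tan 59° × sin 65° = 1.6643 × 0.9063 = 1.5083
α = arctan(1.5083) = 56.46°

56°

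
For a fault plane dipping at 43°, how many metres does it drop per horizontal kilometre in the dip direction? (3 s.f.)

933 m

drop per km = 1000 × tan 43° = 1000 × 0.9325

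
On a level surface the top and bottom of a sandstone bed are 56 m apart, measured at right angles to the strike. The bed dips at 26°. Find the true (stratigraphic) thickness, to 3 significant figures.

True thickness t = w · sin(dip) = 56 × sin 26°
t = 56 × 0.4384 = 24.549 m

24.5 m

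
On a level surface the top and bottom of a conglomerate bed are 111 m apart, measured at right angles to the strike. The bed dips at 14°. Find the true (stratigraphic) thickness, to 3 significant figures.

True thickness t = w · sin(dip) = 111 × sin 14°
t = 111 × 0.2419 = 26.853 m

26.9 m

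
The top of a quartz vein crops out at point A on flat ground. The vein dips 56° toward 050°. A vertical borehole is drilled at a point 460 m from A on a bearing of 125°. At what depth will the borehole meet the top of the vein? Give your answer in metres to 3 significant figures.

177 m

The hole lies 75° from the dip direction, so the down-dip offset is 460 × cos 75° = 119.06 m.
Depth = down-dip offset × tan(dip) = 119.06 × tan 56° = 119.06 × 1.4826
Depth = 176.51 m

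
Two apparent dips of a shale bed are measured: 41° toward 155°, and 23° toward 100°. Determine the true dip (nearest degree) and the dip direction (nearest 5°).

true dip 41°, dip direction 160°

The two traces are lines in the plane: v₁ = (sin 155°·cos 41°, cos 155°·cos 41°, −sin 41°), v₂ = (sin 100°·cos 23°, cos 100°·cos 23°, −sin 23°).
The plane normal is n = v₁ × v₂ ∝ (0.162, -0.470, 0.569).
tan δ = √(n_x²+n_y²)/n_z = 0.497/0.569, so δ = 41.2°.
Dip direction = azimuth of (n_x, n_y) = atan2(0.162, -0.470) = 161°.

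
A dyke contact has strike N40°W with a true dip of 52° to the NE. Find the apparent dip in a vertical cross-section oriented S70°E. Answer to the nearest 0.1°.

32.6°

The section lies 30° from the strike.
tan(apparent dip) = tan 52° · sin 30° = 0.6400
α = arctan(0.6400) = 32.62°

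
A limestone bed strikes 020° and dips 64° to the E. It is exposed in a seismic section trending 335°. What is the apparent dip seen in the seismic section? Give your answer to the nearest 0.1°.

Angle between strike (020°) and section (335°): β = 45°.
tan α = tan 64° × sin 45° = 2.0503 × 0.7071 = 1.4498
α = arctan(1.4498) = 55.40°

55.4°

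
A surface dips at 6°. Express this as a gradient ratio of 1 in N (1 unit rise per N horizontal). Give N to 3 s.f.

1 in 9.51

1 : N means tan θ = 1/N, so N = 1/tan 6° = 1/0.1051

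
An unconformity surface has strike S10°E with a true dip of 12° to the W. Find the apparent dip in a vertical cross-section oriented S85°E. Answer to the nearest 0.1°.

11.6°

The section lies 75° from the strike.
tan(apparent dip) = tan 12° · sin 75° = 0.2053
α = arctan(0.2053) = 11.60°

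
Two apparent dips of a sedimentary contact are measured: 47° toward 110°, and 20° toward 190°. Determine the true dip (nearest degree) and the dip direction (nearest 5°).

The two traces are lines in the plane: v₁ = (sin 110°·cos 47°, cos 110°·cos 47°, −sin 47°), v₂ = (sin 190°·cos 20°, cos 190°·cos 20°, −sin 20°).
n = v₁ × v₂ = (0.597, -0.339, 0.631) (taken with n_z > 0).
Dip δ = arctan(|n_h|/n_z) = arctan(0.686/0.631) = 47.4°.
Dip direction = atan2(0.597, -0.339) = 120° (azimuth of n's horizontal projection).

true dip 47°, dip direction 120°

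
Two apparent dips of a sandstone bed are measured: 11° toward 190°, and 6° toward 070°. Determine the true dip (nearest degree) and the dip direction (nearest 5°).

The two traces are lines in the plane: v₁ = (sin 190°·cos 11°, cos 190°·cos 11°, −sin 11°), v₂ = (sin 70°·cos 6°, cos 70°·cos 6°, −sin 6°).
n = v₁ × v₂ = (0.166, -0.196, 0.845) (taken with n_z > 0).
True dip = arccos(n_z / |n|) = arccos(0.9568) = 16.9°.
The horizontal component of n points toward azimuth atan2(n_x, n_y) = 140°, the dip direction.

true dip 17°, dip direction 140°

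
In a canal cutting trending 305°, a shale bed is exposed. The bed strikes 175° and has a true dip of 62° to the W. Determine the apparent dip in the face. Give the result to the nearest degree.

The strike is 175° and the section trends 305°; the acute angle between them is β = 50°.
tan α = tan 62° × sin 50° = 1.8807 × 0.7660 = 1.4407
apparent dip = arctan 1.4407 = 55.24°

55°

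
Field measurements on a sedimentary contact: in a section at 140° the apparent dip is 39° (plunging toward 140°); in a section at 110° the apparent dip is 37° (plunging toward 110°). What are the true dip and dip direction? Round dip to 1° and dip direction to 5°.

The two traces are lines in the plane: v₁ = (sin 140°·cos 39°, cos 140°·cos 39°, −sin 39°), v₂ = (sin 110°·cos 37°, cos 110°·cos 37°, −sin 37°).
n = v₁ × v₂ = (0.186, -0.172, 0.310) (taken with n_z > 0).
True dip = arccos(n_z / |n|) = arccos(0.7746) = 39.2°.
Dip direction = atan2(0.186, -0.172) = 133° (azimuth of n's horizontal projection).

true dip 39°, dip direction 135°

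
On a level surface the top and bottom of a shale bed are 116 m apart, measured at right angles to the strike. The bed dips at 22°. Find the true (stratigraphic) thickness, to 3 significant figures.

True thickness t = w · sin(dip) = 116 × sin 22°
t = 116 × 0.3746 = 43.454 m

43.5 m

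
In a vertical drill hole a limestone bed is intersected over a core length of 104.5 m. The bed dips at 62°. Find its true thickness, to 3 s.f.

True thickness t = h · cos(dip) = 104.5 × cos 62°
t = 104.5 × 0.4695 = 49.060 m

49.1 m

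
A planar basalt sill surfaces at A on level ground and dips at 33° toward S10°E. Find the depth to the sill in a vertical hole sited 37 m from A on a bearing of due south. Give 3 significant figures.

23.7 m

The hole lies 10° from the dip direction, so the down-dip offset is 37 × cos 10° = 36.44 m.
Depth = down-dip offset × tan(dip) = 36.44 × tan 33° = 36.44 × 0.6494
Depth = 23.66 m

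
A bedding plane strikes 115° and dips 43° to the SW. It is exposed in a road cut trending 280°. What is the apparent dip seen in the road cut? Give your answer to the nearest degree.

14°

Angle between strike (115°) and section (280°): β = 15°.
tan α = tan 43° × sin 15° = 0.9325 × 0.2588 = 0.2414
α = arctan(0.2414) = 13.57°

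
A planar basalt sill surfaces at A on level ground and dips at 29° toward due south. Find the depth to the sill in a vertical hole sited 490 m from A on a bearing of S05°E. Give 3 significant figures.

271 m

The hole lies 5° from the dip direction, so the down-dip offset is 490 × cos 5° = 488.14 m.
Depth = down-dip offset × tan(dip) = 488.14 × tan 29° = 488.14 × 0.5543
Depth = 270.58 m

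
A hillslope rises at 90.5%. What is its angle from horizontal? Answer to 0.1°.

42.1°

tan θ = 90.5/100 = 0.9050
θ = arctan(0.9050) = 42.15°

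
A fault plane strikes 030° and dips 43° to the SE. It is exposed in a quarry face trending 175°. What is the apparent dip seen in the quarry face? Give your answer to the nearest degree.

The section lies 35° from the strike.
tan(apparent dip) = tan 43° · sin 35° = 0.5349
apparent dip = arctan 0.5349 = 28.14°

28°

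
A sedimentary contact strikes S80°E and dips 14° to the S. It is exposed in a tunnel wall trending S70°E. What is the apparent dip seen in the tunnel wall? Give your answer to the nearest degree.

The strike is S80°E and the section trends S70°E; the acute angle between them is β = 10°.
tan(apparent dip) = tan 14° · sin 10° = 0.0433
α = arctan(0.0433) = 2.48°

2°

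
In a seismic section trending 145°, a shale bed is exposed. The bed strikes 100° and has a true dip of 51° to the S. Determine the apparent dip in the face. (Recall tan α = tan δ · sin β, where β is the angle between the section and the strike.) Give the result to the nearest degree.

41°

The strike is 100° and the section trends 145°; the acute angle between them is β = 45°.
tan(apparent dip) = tan 51° · sin 45° = 0.8732
α = arctan(0.8732) = 41.13°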